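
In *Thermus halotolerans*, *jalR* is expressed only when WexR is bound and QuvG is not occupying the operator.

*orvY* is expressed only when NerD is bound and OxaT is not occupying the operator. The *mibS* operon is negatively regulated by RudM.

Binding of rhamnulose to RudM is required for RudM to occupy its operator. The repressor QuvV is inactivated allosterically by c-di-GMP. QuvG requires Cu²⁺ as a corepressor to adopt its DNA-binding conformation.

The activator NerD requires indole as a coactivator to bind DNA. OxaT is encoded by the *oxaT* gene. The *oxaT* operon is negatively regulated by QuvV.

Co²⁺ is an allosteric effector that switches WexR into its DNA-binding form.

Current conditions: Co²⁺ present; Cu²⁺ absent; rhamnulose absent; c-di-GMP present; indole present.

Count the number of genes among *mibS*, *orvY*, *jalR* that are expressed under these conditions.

2

Rhamnulose is absent, so RudM is inactive.
With no repressor bound, *mibS* is transcribed.
→ *mibS* is ON.
c-di-GMP is present, so QuvV is inactive.
With no repressor bound, *oxaT* is transcribed.
So OxaT is produced and active.
Indole is present, so NerD is active.
With repressor OxaT bound, *orvY* is not transcribed.
→ *orvY* is OFF.
Cu²⁺ is absent, so QuvG is inactive.
Co²⁺ is present, so WexR is active.
No repressor is bound and WexR is active, so *jalR* is transcribed.
→ *jalR* is ON.
2 of the 3 genes are transcribed.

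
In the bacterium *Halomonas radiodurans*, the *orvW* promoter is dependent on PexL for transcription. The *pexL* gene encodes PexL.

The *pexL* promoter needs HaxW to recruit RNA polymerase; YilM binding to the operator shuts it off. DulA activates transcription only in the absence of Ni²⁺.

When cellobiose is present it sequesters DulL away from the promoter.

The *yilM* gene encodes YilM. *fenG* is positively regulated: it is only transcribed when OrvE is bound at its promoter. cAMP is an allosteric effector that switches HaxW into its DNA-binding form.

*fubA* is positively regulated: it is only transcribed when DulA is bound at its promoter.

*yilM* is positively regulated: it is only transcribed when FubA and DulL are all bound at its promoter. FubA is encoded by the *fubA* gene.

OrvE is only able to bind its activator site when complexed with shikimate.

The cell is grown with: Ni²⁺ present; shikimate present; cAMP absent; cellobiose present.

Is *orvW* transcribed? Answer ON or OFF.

Ni²⁺ is present, so DulA is inactive.
Required activator DulA is absent, so *fubA* is not transcribed.
So FubA is not produced.
Cellobiose is present, so DulL is inactive.
Required activator FubA is absent, so *yilM* is not transcribed.
So YilM is not produced.
cAMP is absent, so HaxW is inactive.
Required activator HaxW is absent, so *pexL* is not transcribed.
So PexL is not produced.
Required activator PexL is absent, so *orvW* is not transcribed.

OFF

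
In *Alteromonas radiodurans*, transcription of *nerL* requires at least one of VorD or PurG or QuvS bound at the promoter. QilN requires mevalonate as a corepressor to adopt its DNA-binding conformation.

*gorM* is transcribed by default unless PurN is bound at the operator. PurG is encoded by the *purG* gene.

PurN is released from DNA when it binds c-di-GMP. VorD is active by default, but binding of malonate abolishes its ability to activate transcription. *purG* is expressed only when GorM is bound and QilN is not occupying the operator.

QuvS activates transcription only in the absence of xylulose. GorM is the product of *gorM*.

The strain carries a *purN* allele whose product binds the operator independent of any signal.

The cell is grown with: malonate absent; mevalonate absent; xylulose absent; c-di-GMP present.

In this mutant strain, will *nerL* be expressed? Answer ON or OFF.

Malonate is absent, so VorD is active.
Mevalonate is absent, so QilN is inactive.
PurN is constitutively active in this strain.
With repressor PurN bound, *gorM* is not transcribed.
So GorM is not produced.
Required activator GorM is absent, so *purG* is not transcribed.
So PurG is not produced.
Xylulose is absent, so QuvS is active.
Activator VorD is present, so *nerL* is transcribed.

ON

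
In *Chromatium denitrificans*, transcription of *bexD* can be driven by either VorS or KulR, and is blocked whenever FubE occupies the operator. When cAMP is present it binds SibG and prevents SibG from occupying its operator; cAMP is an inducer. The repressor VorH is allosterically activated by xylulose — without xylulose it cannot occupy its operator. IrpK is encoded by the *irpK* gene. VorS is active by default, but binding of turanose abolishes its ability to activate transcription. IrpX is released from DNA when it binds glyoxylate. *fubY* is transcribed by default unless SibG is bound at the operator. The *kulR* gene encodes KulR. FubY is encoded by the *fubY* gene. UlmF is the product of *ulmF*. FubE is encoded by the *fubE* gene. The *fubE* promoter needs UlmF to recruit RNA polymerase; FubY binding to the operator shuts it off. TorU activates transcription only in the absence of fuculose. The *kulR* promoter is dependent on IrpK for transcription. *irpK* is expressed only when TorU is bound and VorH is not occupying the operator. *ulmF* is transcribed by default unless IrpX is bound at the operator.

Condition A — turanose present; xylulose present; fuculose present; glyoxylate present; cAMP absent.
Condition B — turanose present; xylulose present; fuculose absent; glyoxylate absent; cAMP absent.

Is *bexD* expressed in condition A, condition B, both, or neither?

Condition A:
Turanose is present, so VorS is inactive.
Xylulose is present, so VorH is active.
Fuculose is present, so TorU is inactive.
With repressor VorH bound, *irpK* is not transcribed.
So IrpK is not produced.
Required activator IrpK is absent, so *kulR* is not transcribed.
So KulR is not produced.
Glyoxylate is present, so IrpX is inactive.
With no repressor bound, *ulmF* is transcribed.
So UlmF is produced and active.
cAMP is absent, so SibG is active.
With repressor SibG bound, *fubY* is not transcribed.
So FubY is not produced.
No repressor is bound and UlmF is active, so *fubE* is transcribed.
So FubE is produced and active.
With repressor FubE bound, *bexD* is not transcribed.
→ *bexD* is OFF in A.
Condition B:
Turanose is present, so VorS is inactive.
Xylulose is present, so VorH is active.
Fuculose is absent, so TorU is active.
With repressor VorH bound, *irpK* is not transcribed.
So IrpK is not produced.
Required activator IrpK is absent, so *kulR* is not transcribed.
So KulR is not produced.
Glyoxylate is absent, so IrpX is active.
With repressor IrpX bound, *ulmF* is not transcribed.
So UlmF is not produced.
cAMP is absent, so SibG is active.
With repressor SibG bound, *fubY* is not transcribed.
So FubY is not produced.
Required activator UlmF is absent, so *fubE* is not transcribed.
So FubE is not produced.
No activator is available at the *bexD* promoter, so *bexD* is not transcribed.
→ *bexD* is OFF in B.

neither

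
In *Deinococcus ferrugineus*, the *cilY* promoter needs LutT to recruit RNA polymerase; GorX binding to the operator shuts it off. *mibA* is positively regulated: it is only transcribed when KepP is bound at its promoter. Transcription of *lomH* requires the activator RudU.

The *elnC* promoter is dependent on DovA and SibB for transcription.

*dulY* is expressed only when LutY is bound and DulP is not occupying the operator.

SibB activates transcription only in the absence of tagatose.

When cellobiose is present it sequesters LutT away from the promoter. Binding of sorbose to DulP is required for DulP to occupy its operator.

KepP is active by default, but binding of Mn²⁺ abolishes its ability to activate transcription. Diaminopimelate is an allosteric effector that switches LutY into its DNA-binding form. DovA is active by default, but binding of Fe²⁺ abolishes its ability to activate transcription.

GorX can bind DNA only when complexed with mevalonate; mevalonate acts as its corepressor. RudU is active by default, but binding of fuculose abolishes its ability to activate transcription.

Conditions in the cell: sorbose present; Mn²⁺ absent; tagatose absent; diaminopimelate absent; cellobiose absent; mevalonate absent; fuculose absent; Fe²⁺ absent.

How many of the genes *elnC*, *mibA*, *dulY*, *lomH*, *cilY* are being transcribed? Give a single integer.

Fe²⁺ is absent, so DovA is active.
Tagatose is absent, so SibB is active.
No repressor is bound and DovA and SibB are active, so *elnC* is transcribed.
→ *elnC* is ON.
Mn²⁺ is absent, so KepP is active.
No repressor is bound and KepP is active, so *mibA* is transcribed.
→ *mibA* is ON.
Diaminopimelate is absent, so LutY is inactive.
Sorbose is present, so DulP is active.
With repressor DulP bound, *dulY* is not transcribed.
→ *dulY* is OFF.
Fuculose is absent, so RudU is active.
No repressor is bound and RudU is active, so *lomH* is transcribed.
→ *lomH* is ON.
Cellobiose is absent, so LutT is active.
Mevalonate is absent, so GorX is inactive.
No repressor is bound and LutT is active, so *cilY* is transcribed.
→ *cilY* is ON.
4 of the 5 genes are transcribed.

4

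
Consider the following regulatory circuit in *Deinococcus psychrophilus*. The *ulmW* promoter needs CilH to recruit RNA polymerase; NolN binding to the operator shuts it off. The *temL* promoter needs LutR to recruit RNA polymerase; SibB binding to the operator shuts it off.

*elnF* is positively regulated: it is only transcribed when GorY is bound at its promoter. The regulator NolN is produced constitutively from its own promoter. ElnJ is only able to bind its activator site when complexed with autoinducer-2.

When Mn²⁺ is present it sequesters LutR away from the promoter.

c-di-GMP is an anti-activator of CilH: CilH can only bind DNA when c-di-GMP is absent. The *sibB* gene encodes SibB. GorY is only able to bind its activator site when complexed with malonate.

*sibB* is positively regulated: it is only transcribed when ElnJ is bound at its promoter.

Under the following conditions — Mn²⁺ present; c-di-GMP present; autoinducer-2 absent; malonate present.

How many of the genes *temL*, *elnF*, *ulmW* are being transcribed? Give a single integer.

1

Autoinducer-2 is absent, so ElnJ is inactive.
Required activator ElnJ is absent, so *sibB* is not transcribed.
So SibB is not produced.
Mn²⁺ is present, so LutR is inactive.
Required activator LutR is absent, so *temL* is not transcribed.
→ *temL* is OFF.
Malonate is present, so GorY is active.
No repressor is bound and GorY is active, so *elnF* is transcribed.
→ *elnF* is ON.
c-di-GMP is present, so CilH is inactive.
NolN is produced constitutively and is active.
With repressor NolN bound, *ulmW* is not transcribed.
→ *ulmW* is OFF.
1 of the 3 genes is transcribed.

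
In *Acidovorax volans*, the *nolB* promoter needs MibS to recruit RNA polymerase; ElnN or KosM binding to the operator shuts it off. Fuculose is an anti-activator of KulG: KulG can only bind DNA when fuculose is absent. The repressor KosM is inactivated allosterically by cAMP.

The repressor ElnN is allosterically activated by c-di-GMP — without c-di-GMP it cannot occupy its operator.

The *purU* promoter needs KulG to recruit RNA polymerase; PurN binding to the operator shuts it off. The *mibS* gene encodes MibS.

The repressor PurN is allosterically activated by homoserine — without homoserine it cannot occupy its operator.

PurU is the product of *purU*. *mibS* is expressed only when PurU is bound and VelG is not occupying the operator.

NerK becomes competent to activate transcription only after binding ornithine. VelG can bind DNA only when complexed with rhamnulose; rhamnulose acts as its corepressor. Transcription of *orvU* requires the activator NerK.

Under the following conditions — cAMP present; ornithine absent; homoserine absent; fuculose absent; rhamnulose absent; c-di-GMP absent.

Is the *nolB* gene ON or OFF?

ON

c-di-GMP is absent, so ElnN is inactive.
cAMP is present, so KosM is inactive.
Fuculose is absent, so KulG is active.
Homoserine is absent, so PurN is inactive.
No repressor is bound and KulG is active, so *purU* is transcribed.
So PurU is produced and active.
Rhamnulose is absent, so VelG is inactive.
No repressor is bound and PurU is active, so *mibS* is transcribed.
So MibS is produced and active.
No repressor is bound and MibS is active, so *nolB* is transcribed.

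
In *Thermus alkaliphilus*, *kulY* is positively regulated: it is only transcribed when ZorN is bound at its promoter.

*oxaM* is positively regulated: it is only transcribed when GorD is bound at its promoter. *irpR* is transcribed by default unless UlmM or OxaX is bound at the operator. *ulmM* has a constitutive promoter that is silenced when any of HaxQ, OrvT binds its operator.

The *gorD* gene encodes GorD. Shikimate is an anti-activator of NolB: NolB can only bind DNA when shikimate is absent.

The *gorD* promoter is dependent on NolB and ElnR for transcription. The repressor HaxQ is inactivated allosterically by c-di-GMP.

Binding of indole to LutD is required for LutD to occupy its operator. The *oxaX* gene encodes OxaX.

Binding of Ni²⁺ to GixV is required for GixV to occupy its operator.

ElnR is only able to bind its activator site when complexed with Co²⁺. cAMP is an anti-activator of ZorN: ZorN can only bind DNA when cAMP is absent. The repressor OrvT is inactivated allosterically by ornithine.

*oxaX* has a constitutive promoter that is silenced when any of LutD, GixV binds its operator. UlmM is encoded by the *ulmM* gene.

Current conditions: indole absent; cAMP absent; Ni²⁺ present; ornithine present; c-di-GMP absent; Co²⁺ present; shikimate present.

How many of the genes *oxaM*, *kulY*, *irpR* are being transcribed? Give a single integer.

2

Shikimate is present, so NolB is inactive.
Co²⁺ is present, so ElnR is active.
Required activator NolB is absent, so *gorD* is not transcribed.
So GorD is not produced.
Required activator GorD is absent, so *oxaM* is not transcribed.
→ *oxaM* is OFF.
cAMP is absent, so ZorN is active.
No repressor is bound and ZorN is active, so *kulY* is transcribed.
→ *kulY* is ON.
c-di-GMP is absent, so HaxQ is active.
Ornithine is present, so OrvT is inactive.
With repressor HaxQ bound, *ulmM* is not transcribed.
So UlmM is not produced.
Indole is absent, so LutD is inactive.
Ni²⁺ is present, so GixV is active.
With repressor GixV bound, *oxaX* is not transcribed.
So OxaX is not produced.
With no repressor bound, *irpR* is transcribed.
→ *irpR* is ON.
2 of the 3 genes are transcribed.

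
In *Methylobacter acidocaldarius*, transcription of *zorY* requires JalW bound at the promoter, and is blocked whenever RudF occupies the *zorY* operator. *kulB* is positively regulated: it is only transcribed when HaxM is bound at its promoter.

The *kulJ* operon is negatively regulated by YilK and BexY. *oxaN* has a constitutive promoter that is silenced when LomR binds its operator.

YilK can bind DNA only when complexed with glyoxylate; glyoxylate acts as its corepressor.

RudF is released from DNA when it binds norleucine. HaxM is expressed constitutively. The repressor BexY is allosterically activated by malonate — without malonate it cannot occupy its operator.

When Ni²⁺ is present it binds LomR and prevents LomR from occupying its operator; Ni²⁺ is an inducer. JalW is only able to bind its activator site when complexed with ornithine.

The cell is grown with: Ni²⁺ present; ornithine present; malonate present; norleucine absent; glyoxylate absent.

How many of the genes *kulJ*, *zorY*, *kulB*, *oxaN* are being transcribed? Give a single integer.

Glyoxylate is absent, so YilK is inactive.
Malonate is present, so BexY is active.
With repressor BexY bound, *kulJ* is not transcribed.
→ *kulJ* is OFF.
Ornithine is present, so JalW is active.
Norleucine is absent, so RudF is active.
With repressor RudF bound, *zorY* is not transcribed.
→ *zorY* is OFF.
HaxM is produced constitutively and is active.
No repressor is bound and HaxM is active, so *kulB* is transcribed.
→ *kulB* is ON.
Ni²⁺ is present, so LomR is inactive.
With no repressor bound, *oxaN* is transcribed.
→ *oxaN* is ON.
2 of the 4 genes are transcribed.

2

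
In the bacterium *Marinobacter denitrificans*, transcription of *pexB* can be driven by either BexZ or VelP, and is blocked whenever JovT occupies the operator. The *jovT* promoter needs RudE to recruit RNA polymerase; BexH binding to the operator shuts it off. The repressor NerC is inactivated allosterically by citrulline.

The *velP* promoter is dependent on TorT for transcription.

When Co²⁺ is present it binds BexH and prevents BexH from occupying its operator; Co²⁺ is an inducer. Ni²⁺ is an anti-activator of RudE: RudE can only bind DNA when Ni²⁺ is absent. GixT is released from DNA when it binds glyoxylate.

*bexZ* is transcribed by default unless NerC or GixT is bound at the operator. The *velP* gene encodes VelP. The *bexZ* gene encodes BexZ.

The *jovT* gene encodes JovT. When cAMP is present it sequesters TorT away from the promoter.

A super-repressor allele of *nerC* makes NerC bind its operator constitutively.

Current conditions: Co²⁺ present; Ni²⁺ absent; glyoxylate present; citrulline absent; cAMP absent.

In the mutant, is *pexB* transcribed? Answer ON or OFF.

Ni²⁺ is absent, so RudE is active.
Co²⁺ is present, so BexH is inactive.
No repressor is bound and RudE is active, so *jovT* is transcribed.
So JovT is produced and active.
NerC is constitutively active in this strain.
Glyoxylate is present, so GixT is inactive.
With repressor NerC bound, *bexZ* is not transcribed.
So BexZ is not produced.
cAMP is absent, so TorT is active.
No repressor is bound and TorT is active, so *velP* is transcribed.
So VelP is produced and active.
With repressor JovT bound, *pexB* is not transcribed.

OFF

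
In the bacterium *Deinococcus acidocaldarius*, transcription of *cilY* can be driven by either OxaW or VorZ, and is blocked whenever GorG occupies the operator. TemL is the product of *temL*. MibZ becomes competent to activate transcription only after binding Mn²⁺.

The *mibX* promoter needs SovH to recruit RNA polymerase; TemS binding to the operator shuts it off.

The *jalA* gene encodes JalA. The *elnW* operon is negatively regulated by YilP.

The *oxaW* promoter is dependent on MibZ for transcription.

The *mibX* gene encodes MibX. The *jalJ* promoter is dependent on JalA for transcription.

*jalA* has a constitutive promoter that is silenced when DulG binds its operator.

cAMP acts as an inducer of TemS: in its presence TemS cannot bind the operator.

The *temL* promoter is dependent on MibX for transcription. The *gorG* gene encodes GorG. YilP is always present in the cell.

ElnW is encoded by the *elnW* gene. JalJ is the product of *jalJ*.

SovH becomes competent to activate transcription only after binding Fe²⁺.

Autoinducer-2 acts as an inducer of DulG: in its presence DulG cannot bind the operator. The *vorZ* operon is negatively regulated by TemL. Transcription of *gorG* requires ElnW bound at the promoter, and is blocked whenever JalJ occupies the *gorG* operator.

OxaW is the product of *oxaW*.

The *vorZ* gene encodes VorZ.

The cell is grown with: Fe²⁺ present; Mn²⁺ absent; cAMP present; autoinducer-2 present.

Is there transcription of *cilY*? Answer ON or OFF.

Mn²⁺ is absent, so MibZ is inactive.
Required activator MibZ is absent, so *oxaW* is not transcribed.
So OxaW is not produced.
Fe²⁺ is present, so SovH is active.
cAMP is present, so TemS is inactive.
No repressor is bound and SovH is active, so *mibX* is transcribed.
So MibX is produced and active.
No repressor is bound and MibX is active, so *temL* is transcribed.
So TemL is produced and active.
With repressor TemL bound, *vorZ* is not transcribed.
So VorZ is not produced.
YilP is produced constitutively and is active.
With repressor YilP bound, *elnW* is not transcribed.
So ElnW is not produced.
Autoinducer-2 is present, so DulG is inactive.
With no repressor bound, *jalA* is transcribed.
So JalA is produced and active.
No repressor is bound and JalA is active, so *jalJ* is transcribed.
So JalJ is produced and active.
With repressor JalJ bound, *gorG* is not transcribed.
So GorG is not produced.
No activator is available at the *cilY* promoter, so *cilY* is not transcribed.

OFF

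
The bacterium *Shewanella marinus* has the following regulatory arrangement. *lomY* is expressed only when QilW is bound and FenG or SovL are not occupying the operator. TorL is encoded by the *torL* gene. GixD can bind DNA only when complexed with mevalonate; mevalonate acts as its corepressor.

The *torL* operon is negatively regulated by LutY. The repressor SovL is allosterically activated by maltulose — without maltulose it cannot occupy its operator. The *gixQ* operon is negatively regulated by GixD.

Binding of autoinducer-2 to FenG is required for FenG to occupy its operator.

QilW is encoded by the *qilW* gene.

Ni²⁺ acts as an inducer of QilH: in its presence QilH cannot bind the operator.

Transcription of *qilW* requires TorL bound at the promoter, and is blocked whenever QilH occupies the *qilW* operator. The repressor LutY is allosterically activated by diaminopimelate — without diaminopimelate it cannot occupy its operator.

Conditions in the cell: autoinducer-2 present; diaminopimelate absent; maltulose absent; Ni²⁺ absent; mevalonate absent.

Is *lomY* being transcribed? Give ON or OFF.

OFF

Autoinducer-2 is present, so FenG is active.
Maltulose is absent, so SovL is inactive.
Ni²⁺ is absent, so QilH is active.
Diaminopimelate is absent, so LutY is inactive.
With no repressor bound, *torL* is transcribed.
So TorL is produced and active.
With repressor QilH bound, *qilW* is not transcribed.
So QilW is not produced.
With repressor FenG bound, *lomY* is not transcribed.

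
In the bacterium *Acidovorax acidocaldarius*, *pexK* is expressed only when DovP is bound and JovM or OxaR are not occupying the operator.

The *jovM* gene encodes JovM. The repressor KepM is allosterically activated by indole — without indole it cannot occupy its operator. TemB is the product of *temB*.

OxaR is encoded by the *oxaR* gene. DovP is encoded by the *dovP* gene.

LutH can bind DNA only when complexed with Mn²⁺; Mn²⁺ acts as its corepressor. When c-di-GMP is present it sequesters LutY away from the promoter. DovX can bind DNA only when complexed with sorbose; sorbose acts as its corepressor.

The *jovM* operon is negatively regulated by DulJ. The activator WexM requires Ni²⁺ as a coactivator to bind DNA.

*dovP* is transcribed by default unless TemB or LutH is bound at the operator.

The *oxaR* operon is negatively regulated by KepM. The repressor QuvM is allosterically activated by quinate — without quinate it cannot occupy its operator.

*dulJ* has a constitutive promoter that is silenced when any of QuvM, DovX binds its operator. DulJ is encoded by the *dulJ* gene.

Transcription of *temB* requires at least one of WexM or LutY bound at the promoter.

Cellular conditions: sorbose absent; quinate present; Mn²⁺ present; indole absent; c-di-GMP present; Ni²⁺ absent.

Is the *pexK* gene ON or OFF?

Quinate is present, so QuvM is active.
Sorbose is absent, so DovX is inactive.
With repressor QuvM bound, *dulJ* is not transcribed.
So DulJ is not produced.
With no repressor bound, *jovM* is transcribed.
So JovM is produced and active.
Ni²⁺ is absent, so WexM is inactive.
c-di-GMP is present, so LutY is inactive.
No activator is available at the *temB* promoter, so *temB* is not transcribed.
So TemB is not produced.
Mn²⁺ is present, so LutH is active.
With repressor LutH bound, *dovP* is not transcribed.
So DovP is not produced.
Indole is absent, so KepM is inactive.
With no repressor bound, *oxaR* is transcribed.
So OxaR is produced and active.
With repressor JovM bound, *pexK* is not transcribed.

OFF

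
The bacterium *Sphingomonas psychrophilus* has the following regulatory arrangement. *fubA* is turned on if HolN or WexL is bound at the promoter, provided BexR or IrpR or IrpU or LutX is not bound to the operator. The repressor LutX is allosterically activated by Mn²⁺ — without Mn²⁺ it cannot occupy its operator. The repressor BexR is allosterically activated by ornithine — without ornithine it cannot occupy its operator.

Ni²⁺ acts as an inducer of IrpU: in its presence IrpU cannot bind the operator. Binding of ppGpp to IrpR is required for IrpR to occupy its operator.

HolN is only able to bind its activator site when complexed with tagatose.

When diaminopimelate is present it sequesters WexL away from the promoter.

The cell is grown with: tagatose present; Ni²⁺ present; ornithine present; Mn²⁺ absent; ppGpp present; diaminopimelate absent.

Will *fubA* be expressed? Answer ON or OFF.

Ornithine is present, so BexR is active.
Tagatose is present, so HolN is active.
ppGpp is present, so IrpR is active.
Ni²⁺ is present, so IrpU is inactive.
Diaminopimelate is absent, so WexL is active.
Mn²⁺ is absent, so LutX is inactive.
With repressor BexR bound, *fubA* is not transcribed.

OFF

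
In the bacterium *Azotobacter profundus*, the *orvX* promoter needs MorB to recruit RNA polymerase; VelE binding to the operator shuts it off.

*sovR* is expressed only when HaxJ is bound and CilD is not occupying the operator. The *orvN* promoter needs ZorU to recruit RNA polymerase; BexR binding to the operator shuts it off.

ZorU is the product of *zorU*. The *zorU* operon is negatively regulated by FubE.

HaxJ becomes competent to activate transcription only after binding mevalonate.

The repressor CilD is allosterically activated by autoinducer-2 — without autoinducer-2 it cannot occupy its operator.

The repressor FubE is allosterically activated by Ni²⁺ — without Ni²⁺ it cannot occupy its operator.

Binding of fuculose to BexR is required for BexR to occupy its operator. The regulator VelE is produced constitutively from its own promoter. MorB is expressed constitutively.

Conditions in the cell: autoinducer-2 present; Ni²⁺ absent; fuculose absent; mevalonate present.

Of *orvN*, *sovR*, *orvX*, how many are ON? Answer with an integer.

Ni²⁺ is absent, so FubE is inactive.
With no repressor bound, *zorU* is transcribed.
So ZorU is produced and active.
Fuculose is absent, so BexR is inactive.
No repressor is bound and ZorU is active, so *orvN* is transcribed.
→ *orvN* is ON.
Mevalonate is present, so HaxJ is active.
Autoinducer-2 is present, so CilD is active.
With repressor CilD bound, *sovR* is not transcribed.
→ *sovR* is OFF.
MorB is produced constitutively and is active.
VelE is produced constitutively and is active.
With repressor VelE bound, *orvX* is not transcribed.
→ *orvX* is OFF.
1 of the 3 genes is transcribed.

1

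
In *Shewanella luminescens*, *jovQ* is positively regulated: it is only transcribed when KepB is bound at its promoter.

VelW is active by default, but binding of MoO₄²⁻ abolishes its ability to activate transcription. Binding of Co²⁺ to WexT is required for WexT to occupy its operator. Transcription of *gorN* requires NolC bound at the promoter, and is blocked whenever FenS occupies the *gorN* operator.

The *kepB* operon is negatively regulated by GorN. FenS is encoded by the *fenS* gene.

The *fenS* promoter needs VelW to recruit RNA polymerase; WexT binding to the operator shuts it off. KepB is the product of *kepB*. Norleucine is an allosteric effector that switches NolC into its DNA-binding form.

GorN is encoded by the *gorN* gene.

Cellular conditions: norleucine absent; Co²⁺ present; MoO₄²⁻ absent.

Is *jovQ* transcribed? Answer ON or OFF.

MoO₄²⁻ is absent, so VelW is active.
Co²⁺ is present, so WexT is active.
With repressor WexT bound, *fenS* is not transcribed.
So FenS is not produced.
Norleucine is absent, so NolC is inactive.
Required activator NolC is absent, so *gorN* is not transcribed.
So GorN is not produced.
With no repressor bound, *kepB* is transcribed.
So KepB is produced and active.
No repressor is bound and KepB is active, so *jovQ* is transcribed.

ON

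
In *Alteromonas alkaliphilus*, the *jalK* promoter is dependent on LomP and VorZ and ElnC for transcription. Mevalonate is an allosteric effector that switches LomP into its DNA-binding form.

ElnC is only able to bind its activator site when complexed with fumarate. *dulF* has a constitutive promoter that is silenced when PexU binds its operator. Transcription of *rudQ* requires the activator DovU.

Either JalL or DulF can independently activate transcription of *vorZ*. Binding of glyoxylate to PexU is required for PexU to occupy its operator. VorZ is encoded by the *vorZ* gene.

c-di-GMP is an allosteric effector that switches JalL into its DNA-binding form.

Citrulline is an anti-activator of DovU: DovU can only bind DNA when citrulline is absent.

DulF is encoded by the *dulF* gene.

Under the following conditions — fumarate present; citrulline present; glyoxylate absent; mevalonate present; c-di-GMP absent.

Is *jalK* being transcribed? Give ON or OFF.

ON

Mevalonate is present, so LomP is active.
c-di-GMP is absent, so JalL is inactive.
Glyoxylate is absent, so PexU is inactive.
With no repressor bound, *dulF* is transcribed.
So DulF is produced and active.
Activator DulF is present, so *vorZ* is transcribed.
So VorZ is produced and active.
Fumarate is present, so ElnC is active.
No repressor is bound and LomP and VorZ and ElnC are active, so *jalK* is transcribed.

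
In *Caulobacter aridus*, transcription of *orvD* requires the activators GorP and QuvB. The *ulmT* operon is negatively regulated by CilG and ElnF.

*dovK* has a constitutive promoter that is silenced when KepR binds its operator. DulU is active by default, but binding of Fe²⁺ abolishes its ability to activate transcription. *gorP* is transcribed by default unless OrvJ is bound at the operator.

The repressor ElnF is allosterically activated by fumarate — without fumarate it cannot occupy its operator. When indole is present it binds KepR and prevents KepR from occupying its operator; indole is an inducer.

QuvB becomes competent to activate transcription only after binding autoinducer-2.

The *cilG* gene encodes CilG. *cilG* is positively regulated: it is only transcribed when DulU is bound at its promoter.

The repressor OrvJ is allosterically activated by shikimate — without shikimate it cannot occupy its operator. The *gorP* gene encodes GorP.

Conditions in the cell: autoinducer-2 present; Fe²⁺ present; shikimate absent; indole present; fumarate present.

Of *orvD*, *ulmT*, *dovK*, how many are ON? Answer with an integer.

Shikimate is absent, so OrvJ is inactive.
With no repressor bound, *gorP* is transcribed.
So GorP is produced and active.
Autoinducer-2 is present, so QuvB is active.
No repressor is bound and GorP and QuvB are active, so *orvD* is transcribed.
→ *orvD* is ON.
Fe²⁺ is present, so DulU is inactive.
Required activator DulU is absent, so *cilG* is not transcribed.
So CilG is not produced.
Fumarate is present, so ElnF is active.
With repressor ElnF bound, *ulmT* is not transcribed.
→ *ulmT* is OFF.
Indole is present, so KepR is inactive.
With no repressor bound, *dovK* is transcribed.
→ *dovK* is ON.
2 of the 3 genes are transcribed.

2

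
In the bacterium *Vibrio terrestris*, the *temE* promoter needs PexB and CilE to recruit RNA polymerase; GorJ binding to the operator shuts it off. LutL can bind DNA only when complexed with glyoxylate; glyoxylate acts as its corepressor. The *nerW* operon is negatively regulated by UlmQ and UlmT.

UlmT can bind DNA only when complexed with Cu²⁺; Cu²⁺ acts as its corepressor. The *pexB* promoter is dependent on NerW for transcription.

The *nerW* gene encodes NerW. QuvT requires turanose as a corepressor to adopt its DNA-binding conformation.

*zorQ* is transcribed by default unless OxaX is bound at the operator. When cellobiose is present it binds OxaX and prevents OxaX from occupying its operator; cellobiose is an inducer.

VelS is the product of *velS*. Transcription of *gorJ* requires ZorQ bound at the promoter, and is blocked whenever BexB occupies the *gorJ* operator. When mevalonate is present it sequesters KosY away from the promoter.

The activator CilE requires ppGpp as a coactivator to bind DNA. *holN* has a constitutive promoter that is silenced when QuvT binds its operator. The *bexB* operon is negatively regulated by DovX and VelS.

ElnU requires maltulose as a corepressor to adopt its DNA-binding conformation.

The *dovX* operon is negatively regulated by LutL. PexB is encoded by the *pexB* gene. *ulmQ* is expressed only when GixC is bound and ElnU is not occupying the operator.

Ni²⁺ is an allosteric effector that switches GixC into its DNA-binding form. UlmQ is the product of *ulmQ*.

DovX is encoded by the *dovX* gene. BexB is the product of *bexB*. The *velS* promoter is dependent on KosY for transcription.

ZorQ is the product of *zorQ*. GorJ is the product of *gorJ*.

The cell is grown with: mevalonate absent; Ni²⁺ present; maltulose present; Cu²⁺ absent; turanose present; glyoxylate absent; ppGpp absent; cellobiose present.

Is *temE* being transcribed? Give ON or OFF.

Glyoxylate is absent, so LutL is inactive.
With no repressor bound, *dovX* is transcribed.
So DovX is produced and active.
Mevalonate is absent, so KosY is active.
No repressor is bound and KosY is active, so *velS* is transcribed.
So VelS is produced and active.
With repressor DovX bound, *bexB* is not transcribed.
So BexB is not produced.
Cellobiose is present, so OxaX is inactive.
With no repressor bound, *zorQ* is transcribed.
So ZorQ is produced and active.
No repressor is bound and ZorQ is active, so *gorJ* is transcribed.
So GorJ is produced and active.
Ni²⁺ is present, so GixC is active.
Maltulose is present, so ElnU is active.
With repressor ElnU bound, *ulmQ* is not transcribed.
So UlmQ is not produced.
Cu²⁺ is absent, so UlmT is inactive.
With no repressor bound, *nerW* is transcribed.
So NerW is produced and active.
No repressor is bound and NerW is active, so *pexB* is transcribed.
So PexB is produced and active.
ppGpp is absent, so CilE is inactive.
With repressor GorJ bound, *temE* is not transcribed.

OFF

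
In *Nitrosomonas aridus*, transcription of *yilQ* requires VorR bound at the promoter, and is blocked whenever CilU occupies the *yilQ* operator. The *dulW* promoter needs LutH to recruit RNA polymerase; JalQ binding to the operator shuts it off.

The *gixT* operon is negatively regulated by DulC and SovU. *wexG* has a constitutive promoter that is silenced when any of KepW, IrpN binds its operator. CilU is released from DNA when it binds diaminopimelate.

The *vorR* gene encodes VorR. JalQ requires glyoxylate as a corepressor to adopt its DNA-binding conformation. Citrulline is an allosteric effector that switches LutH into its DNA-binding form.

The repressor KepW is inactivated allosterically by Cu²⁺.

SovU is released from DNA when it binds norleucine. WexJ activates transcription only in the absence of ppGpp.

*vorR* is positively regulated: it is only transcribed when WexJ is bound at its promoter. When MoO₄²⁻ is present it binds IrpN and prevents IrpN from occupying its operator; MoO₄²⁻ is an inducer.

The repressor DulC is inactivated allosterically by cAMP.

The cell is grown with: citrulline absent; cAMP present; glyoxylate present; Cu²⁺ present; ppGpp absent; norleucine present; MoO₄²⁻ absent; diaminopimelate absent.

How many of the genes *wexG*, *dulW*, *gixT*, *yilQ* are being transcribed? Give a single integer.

1

Cu²⁺ is present, so KepW is inactive.
MoO₄²⁻ is absent, so IrpN is active.
With repressor IrpN bound, *wexG* is not transcribed.
→ *wexG* is OFF.
Citrulline is absent, so LutH is inactive.
Glyoxylate is present, so JalQ is active.
With repressor JalQ bound, *dulW* is not transcribed.
→ *dulW* is OFF.
cAMP is present, so DulC is inactive.
Norleucine is present, so SovU is inactive.
With no repressor bound, *gixT* is transcribed.
→ *gixT* is ON.
ppGpp is absent, so WexJ is active.
No repressor is bound and WexJ is active, so *vorR* is transcribed.
So VorR is produced and active.
Diaminopimelate is absent, so CilU is active.
With repressor CilU bound, *yilQ* is not transcribed.
→ *yilQ* is OFF.
1 of the 4 genes is transcribed.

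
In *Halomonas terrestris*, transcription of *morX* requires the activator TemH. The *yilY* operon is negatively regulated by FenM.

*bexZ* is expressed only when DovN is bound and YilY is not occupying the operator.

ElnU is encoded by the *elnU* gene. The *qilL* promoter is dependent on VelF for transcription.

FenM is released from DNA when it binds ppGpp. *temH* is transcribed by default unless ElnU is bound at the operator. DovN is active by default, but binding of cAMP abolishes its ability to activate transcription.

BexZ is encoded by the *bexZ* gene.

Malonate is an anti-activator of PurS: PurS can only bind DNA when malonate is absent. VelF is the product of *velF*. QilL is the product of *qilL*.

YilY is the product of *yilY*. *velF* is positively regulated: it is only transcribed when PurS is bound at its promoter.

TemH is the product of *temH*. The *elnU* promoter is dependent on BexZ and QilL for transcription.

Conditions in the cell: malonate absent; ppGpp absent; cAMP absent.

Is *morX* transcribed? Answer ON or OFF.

ppGpp is absent, so FenM is active.
With repressor FenM bound, *yilY* is not transcribed.
So YilY is not produced.
cAMP is absent, so DovN is active.
No repressor is bound and DovN is active, so *bexZ* is transcribed.
So BexZ is produced and active.
Malonate is absent, so PurS is active.
No repressor is bound and PurS is active, so *velF* is transcribed.
So VelF is produced and active.
No repressor is bound and VelF is active, so *qilL* is transcribed.
So QilL is produced and active.
No repressor is bound and BexZ and QilL are active, so *elnU* is transcribed.
So ElnU is produced and active.
With repressor ElnU bound, *temH* is not transcribed.
So TemH is not produced.
Required activator TemH is absent, so *morX* is not transcribed.

OFF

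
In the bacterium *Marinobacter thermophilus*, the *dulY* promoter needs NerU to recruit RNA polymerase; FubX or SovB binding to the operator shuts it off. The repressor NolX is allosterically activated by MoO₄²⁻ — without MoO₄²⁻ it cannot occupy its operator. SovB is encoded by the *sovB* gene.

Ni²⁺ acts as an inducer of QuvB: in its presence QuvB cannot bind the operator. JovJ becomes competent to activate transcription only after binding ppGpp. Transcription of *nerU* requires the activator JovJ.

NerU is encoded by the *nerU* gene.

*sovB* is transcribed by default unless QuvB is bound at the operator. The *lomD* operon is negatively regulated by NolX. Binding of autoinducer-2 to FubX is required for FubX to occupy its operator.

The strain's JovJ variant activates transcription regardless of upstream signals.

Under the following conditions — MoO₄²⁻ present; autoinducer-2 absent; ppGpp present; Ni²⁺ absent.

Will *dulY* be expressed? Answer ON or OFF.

ON

Autoinducer-2 is absent, so FubX is inactive.
Ni²⁺ is absent, so QuvB is active.
With repressor QuvB bound, *sovB* is not transcribed.
So SovB is not produced.
JovJ is constitutively active in this strain.
No repressor is bound and JovJ is active, so *nerU* is transcribed.
So NerU is produced and active.
No repressor is bound and NerU is active, so *dulY* is transcribed.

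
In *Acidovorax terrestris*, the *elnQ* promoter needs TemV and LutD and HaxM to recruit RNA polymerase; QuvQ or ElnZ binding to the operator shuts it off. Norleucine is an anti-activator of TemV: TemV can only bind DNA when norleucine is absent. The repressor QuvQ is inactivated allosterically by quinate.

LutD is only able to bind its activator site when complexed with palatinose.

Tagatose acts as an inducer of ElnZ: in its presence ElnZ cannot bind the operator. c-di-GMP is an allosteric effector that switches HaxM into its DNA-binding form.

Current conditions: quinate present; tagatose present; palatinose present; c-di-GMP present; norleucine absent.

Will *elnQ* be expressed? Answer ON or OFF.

Norleucine is absent, so TemV is active.
Quinate is present, so QuvQ is inactive.
Palatinose is present, so LutD is active.
c-di-GMP is present, so HaxM is active.
Tagatose is present, so ElnZ is inactive.
No repressor is bound and TemV and LutD and HaxM are active, so *elnQ* is transcribed.

ON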